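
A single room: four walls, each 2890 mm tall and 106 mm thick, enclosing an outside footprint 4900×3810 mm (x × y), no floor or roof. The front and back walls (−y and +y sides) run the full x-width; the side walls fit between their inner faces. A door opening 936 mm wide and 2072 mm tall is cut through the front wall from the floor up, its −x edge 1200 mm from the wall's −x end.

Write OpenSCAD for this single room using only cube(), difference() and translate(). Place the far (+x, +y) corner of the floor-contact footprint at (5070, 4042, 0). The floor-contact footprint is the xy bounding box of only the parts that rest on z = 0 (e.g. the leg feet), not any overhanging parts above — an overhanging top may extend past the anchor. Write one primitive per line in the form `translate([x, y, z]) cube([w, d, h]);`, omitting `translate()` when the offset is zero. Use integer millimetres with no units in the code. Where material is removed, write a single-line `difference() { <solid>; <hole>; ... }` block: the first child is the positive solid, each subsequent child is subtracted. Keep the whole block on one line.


difference() { translate([170, 232, 0]) cube([4900, 106, 2890]); translate([1370, 232, 0]) cube([936, 106, 2072]); }
translate([170, 3936, 0]) cube([4900, 106, 2890]);
translate([170, 338, 0]) cube([106, 3598, 2890]);
translate([4964, 338, 0]) cube([106, 3598, 2890]);


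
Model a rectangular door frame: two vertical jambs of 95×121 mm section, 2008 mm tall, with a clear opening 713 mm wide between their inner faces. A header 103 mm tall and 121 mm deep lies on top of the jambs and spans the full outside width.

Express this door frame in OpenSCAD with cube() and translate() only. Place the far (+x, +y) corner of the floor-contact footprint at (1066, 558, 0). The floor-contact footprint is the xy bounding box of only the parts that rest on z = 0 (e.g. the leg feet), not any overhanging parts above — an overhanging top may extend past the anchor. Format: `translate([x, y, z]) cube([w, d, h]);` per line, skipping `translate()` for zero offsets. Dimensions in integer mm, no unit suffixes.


translate([163, 437, 0]) cube([95, 121, 2008]);
translate([971, 437, 0]) cube([95, 121, 2008]);
translate([163, 437, 2008]) cube([903, 121, 103]);


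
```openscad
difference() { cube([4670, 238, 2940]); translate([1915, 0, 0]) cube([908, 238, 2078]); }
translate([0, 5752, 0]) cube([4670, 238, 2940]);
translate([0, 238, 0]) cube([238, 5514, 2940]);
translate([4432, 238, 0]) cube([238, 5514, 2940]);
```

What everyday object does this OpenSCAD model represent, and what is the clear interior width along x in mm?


A single room. The interior width is 4194 mm.

Four walls enclosing a rectangle with a door in the front wall — a room. Outside width 4670 minus two 238 mm walls gives 4194 mm.


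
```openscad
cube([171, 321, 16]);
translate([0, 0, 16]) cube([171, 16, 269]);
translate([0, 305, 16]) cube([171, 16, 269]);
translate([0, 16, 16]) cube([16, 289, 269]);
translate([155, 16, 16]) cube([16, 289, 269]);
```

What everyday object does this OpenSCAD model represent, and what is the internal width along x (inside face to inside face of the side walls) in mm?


An open box. The internal width is 139 mm.

A 171×321 base slab with four walls standing on it — an open box. The base is 171 mm wide and the walls are 16 mm thick, so the internal width is 171 − 2 × 16 = 139 mm.


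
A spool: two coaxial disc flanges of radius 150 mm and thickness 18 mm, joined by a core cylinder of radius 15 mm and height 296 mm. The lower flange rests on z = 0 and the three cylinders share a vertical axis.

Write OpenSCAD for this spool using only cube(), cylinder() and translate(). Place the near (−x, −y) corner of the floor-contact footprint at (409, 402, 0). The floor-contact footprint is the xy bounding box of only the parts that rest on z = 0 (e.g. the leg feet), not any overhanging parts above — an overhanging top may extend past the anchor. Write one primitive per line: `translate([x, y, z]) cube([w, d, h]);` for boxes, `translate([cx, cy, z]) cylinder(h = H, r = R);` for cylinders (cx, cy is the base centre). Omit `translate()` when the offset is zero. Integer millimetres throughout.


translate([559, 552, 0]) cylinder(h = 18, r = 150);
translate([559, 552, 18]) cylinder(h = 296, r = 15);
translate([559, 552, 314]) cylinder(h = 18, r = 150);


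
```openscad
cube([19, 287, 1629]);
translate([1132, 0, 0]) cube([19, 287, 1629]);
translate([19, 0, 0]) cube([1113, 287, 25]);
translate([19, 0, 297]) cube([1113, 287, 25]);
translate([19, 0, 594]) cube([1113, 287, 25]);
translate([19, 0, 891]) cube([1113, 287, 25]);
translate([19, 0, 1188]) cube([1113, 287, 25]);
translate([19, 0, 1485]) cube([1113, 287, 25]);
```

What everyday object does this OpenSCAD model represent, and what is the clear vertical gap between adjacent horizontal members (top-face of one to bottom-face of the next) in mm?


A bookshelf. The clear shelf gap is 272 mm.

Two tall side panels with 6 horizontal boards between them — a bookshelf. The first two shelf undersides are at z = 0 and z = 297; with shelf thickness 25, the clear gap is 297 − 0 − 25 = 272 mm.


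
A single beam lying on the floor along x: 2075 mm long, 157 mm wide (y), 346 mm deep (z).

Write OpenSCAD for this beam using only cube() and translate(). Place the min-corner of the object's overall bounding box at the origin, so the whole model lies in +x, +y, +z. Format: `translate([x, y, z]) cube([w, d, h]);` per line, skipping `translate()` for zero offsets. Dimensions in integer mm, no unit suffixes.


cube([2075, 157, 346]);


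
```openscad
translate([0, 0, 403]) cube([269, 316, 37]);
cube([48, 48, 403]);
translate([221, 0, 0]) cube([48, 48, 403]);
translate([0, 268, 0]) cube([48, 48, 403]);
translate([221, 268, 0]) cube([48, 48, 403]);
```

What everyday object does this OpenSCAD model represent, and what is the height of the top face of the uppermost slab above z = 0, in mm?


A stool. The seat height is 440 mm.

A 269×316×37 slab at z = 403 on four corner posts — a stool. The seat top is 403 + 37 = 440 mm.


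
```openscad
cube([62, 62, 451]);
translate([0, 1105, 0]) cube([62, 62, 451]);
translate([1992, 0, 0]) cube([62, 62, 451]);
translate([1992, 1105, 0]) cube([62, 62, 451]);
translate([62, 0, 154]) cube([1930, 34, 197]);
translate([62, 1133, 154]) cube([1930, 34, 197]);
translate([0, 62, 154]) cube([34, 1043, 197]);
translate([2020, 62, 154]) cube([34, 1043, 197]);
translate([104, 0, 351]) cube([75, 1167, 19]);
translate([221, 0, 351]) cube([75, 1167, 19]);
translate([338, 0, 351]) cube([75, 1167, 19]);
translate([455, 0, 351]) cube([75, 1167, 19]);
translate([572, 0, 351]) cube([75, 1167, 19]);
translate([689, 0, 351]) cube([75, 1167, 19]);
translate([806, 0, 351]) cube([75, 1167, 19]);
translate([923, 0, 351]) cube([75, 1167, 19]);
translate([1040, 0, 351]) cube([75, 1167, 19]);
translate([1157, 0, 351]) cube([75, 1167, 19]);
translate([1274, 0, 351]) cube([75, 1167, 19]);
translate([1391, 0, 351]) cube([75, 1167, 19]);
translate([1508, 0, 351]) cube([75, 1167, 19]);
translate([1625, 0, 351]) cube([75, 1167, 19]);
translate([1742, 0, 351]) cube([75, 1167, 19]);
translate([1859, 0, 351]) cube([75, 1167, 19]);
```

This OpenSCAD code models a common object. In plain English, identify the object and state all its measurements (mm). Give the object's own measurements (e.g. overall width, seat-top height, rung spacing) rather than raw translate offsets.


A bed frame 2054 mm long (x) by 1167 mm wide (y). Four 62×62 mm corner posts, 451 mm tall, at the corners of the footprint. Four rails of 34 mm thickness and 197 mm height run between adjacent posts with their undersides at z = 154 mm, their outer faces flush with the outside of the frame (the two x-running rails run between the posts' inner faces; the two y-running rails run between the posts' inner faces). 16 slats, each 75 mm wide (x) and 19 mm thick, lie across the top of the two x-running rails, running the full 1167 mm width of the frame in y; along x they sit between the end posts with a 42 mm gap after the −x posts and between neighbouring slats, leaving 58 mm before the +x posts.


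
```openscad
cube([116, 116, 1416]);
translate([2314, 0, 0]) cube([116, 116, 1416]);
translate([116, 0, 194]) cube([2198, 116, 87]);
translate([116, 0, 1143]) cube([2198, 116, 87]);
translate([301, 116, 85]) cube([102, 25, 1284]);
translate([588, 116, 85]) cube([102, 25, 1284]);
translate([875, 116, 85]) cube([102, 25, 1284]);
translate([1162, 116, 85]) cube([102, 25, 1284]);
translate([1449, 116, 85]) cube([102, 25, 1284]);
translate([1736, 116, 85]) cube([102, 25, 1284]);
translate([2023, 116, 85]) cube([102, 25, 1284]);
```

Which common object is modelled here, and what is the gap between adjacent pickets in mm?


A fence section. The picket gap is 185 mm.

Two posts, two rails, 7 pickets — a fence section. Span 2198 mm holds 7 pickets of 102 mm with 8 equal gaps: ⌊(2198 − 7·102) / 8⌋ = 185 mm.


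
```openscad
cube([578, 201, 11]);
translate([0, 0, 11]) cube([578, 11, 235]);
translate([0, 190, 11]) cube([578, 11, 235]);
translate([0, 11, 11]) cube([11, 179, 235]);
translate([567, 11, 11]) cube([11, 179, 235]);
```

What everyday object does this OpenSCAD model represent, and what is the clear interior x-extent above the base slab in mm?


An open box. The internal width is 556 mm.

A 578×201 base slab with four walls standing on it — an open box. The base is 578 mm wide and the walls are 11 mm thick, so the internal width is 578 − 2 × 11 = 556 mm.


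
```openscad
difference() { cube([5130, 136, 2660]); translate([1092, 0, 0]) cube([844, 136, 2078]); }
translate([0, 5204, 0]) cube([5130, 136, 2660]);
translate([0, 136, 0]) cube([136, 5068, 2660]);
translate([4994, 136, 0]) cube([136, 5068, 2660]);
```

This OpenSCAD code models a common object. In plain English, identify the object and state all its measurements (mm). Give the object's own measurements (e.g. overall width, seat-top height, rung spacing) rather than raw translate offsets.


A single room: four walls, each 2660 mm tall and 136 mm thick, enclosing an outside footprint 5130×5340 mm (x × y), no floor or roof. The front and back walls (−y and +y sides) run the full x-width; the side walls fit between their inner faces. A door opening 844 mm wide and 2078 mm tall is cut through the front wall from the floor up, its −x edge 1092 mm from the wall's −x end.


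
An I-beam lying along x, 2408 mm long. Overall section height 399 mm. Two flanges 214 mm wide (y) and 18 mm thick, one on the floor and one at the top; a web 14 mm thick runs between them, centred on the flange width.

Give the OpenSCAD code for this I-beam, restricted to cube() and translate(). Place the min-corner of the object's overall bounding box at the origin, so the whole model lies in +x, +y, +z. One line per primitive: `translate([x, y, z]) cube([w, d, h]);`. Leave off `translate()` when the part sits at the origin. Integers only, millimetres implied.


cube([2408, 214, 18]);
translate([0, 100, 18]) cube([2408, 14, 363]);
translate([0, 0, 381]) cube([2408, 214, 18]);


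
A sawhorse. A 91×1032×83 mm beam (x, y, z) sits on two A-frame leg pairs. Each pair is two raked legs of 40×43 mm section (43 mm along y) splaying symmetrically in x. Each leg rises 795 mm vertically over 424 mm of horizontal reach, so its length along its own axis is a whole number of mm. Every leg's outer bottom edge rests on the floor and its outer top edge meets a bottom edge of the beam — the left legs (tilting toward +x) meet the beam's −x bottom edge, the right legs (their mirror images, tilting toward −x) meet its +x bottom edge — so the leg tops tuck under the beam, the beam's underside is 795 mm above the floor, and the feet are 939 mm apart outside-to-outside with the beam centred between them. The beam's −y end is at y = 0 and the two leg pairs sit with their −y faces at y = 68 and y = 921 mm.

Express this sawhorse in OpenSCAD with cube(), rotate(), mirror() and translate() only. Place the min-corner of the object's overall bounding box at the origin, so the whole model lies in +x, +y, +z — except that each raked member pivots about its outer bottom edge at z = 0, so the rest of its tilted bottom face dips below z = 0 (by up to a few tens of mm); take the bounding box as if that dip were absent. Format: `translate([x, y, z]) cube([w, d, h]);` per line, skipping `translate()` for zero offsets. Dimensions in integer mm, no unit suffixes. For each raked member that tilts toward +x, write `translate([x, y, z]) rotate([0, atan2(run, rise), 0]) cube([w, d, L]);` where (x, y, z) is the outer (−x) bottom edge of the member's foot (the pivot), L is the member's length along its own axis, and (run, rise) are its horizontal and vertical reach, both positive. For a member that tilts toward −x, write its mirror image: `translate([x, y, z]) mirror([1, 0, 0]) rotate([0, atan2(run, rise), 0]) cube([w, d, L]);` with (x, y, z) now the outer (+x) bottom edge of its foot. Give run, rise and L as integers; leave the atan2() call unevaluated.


// leg length = √(424² + 795²) = 901
// right-leg outer foot x = 2·424 + 91 = 939
// beam min-corner = (424, 0, 795)
translate([424, 0, 795]) cube([91, 1032, 83]);
translate([0, 68, 0]) rotate([0, atan2(424, 795), 0]) cube([40, 43, 901]);
translate([939, 68, 0]) mirror([1, 0, 0]) rotate([0, atan2(424, 795), 0]) cube([40, 43, 901]);
translate([0, 921, 0]) rotate([0, atan2(424, 795), 0]) cube([40, 43, 901]);
translate([939, 921, 0]) mirror([1, 0, 0]) rotate([0, atan2(424, 795), 0]) cube([40, 43, 901]);


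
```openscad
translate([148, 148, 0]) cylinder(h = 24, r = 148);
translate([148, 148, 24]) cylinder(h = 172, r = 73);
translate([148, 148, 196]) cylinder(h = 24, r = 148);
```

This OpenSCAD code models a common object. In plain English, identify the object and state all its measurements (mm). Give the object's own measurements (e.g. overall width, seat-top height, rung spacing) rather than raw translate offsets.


A spool: two coaxial disc flanges of radius 148 mm and thickness 24 mm, joined by a core cylinder of radius 73 mm and height 172 mm. The lower flange rests on z = 0 and the three cylinders share a vertical axis.


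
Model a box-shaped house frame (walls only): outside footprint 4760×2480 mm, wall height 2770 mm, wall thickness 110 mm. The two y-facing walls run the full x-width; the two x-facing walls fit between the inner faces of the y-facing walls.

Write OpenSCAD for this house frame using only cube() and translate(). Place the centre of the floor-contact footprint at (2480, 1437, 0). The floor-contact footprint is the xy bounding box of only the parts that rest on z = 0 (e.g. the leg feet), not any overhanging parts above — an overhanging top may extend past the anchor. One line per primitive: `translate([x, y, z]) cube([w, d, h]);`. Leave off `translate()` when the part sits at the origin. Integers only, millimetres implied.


translate([100, 197, 0]) cube([4760, 110, 2770]);
translate([100, 2567, 0]) cube([4760, 110, 2770]);
translate([100, 307, 0]) cube([110, 2260, 2770]);
translate([4750, 307, 0]) cube([110, 2260, 2770]);


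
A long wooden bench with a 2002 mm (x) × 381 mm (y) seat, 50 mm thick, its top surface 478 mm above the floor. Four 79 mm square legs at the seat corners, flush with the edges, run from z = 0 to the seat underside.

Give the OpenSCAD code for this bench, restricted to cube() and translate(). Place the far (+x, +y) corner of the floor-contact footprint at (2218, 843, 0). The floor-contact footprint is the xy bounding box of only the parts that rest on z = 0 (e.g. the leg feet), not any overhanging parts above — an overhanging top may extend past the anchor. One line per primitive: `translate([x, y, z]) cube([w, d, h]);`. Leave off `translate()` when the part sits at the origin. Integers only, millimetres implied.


translate([216, 462, 428]) cube([2002, 381, 50]);
translate([216, 462, 0]) cube([79, 79, 428]);
translate([216, 764, 0]) cube([79, 79, 428]);
translate([2139, 462, 0]) cube([79, 79, 428]);
translate([2139, 764, 0]) cube([79, 79, 428]);


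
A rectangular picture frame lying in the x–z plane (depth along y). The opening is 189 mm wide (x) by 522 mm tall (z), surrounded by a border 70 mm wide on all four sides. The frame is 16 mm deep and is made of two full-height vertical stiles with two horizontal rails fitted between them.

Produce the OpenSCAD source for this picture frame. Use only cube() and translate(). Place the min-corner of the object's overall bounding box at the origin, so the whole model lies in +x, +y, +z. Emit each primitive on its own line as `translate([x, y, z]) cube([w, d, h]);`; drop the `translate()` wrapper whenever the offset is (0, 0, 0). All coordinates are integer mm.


cube([70, 16, 662]);
translate([259, 0, 0]) cube([70, 16, 662]);
translate([70, 0, 0]) cube([189, 16, 70]);
translate([70, 0, 592]) cube([189, 16, 70]);


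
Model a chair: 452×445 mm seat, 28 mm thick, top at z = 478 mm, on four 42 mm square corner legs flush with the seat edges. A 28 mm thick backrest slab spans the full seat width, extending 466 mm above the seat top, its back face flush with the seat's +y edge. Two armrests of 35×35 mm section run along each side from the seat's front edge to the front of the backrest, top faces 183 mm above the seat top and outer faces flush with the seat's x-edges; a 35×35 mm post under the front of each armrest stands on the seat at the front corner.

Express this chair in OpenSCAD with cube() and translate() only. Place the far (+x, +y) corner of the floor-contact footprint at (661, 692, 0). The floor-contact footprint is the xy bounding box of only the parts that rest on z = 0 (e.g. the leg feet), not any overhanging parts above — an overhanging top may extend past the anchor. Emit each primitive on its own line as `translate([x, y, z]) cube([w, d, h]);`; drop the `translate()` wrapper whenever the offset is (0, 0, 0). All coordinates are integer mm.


translate([209, 247, 450]) cube([452, 445, 28]);
translate([209, 247, 0]) cube([42, 42, 450]);
translate([619, 247, 0]) cube([42, 42, 450]);
translate([209, 650, 0]) cube([42, 42, 450]);
translate([619, 650, 0]) cube([42, 42, 450]);
translate([209, 664, 478]) cube([452, 28, 466]);
translate([209, 247, 626]) cube([35, 417, 35]);
translate([626, 247, 626]) cube([35, 417, 35]);
translate([209, 247, 478]) cube([35, 35, 148]);
translate([626, 247, 478]) cube([35, 35, 148]);


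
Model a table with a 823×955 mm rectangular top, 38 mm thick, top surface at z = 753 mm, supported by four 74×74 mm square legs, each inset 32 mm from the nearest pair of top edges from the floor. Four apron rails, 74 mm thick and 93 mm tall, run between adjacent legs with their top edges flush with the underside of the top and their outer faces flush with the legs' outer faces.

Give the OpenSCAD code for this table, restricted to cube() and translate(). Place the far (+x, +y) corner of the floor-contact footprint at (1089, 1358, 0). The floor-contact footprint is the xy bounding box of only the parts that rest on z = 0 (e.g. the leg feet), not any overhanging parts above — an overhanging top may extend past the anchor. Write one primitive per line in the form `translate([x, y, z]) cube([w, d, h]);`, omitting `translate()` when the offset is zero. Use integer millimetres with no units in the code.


translate([298, 435, 715]) cube([823, 955, 38]);
translate([330, 467, 0]) cube([74, 74, 715]);
translate([1015, 467, 0]) cube([74, 74, 715]);
translate([330, 1284, 0]) cube([74, 74, 715]);
translate([1015, 1284, 0]) cube([74, 74, 715]);
translate([404, 467, 622]) cube([611, 74, 93]);
translate([404, 1284, 622]) cube([611, 74, 93]);
translate([330, 541, 622]) cube([74, 743, 93]);
translate([1015, 541, 622]) cube([74, 743, 93]);


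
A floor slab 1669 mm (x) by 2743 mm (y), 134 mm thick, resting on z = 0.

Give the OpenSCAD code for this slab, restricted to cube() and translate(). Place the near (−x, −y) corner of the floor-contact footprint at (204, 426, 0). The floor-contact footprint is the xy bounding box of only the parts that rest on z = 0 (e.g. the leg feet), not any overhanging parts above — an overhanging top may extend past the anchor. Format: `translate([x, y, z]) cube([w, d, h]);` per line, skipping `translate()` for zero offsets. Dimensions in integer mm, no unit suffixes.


translate([204, 426, 0]) cube([1669, 2743, 134]);


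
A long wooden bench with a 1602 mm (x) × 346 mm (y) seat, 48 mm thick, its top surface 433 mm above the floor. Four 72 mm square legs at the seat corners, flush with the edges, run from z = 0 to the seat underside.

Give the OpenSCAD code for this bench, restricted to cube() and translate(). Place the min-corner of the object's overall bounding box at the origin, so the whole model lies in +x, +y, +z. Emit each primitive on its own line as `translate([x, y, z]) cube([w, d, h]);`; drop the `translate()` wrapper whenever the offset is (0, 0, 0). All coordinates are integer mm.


// leg_h = 433 − 48 = 385
translate([0, 0, 385]) cube([1602, 346, 48]);
cube([72, 72, 385]);
translate([0, 274, 0]) cube([72, 72, 385]);
translate([1530, 0, 0]) cube([72, 72, 385]);
translate([1530, 274, 0]) cube([72, 72, 385]);


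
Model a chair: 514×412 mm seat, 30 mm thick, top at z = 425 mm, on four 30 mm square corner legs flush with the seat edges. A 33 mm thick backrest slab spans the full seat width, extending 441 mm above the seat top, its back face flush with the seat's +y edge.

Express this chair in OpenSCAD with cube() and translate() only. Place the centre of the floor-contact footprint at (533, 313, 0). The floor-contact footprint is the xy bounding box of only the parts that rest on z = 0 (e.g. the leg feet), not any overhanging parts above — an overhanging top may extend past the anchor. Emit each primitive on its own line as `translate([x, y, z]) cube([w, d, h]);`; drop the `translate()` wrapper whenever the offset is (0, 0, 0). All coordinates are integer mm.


translate([276, 107, 395]) cube([514, 412, 30]);
translate([276, 107, 0]) cube([30, 30, 395]);
translate([760, 107, 0]) cube([30, 30, 395]);
translate([276, 489, 0]) cube([30, 30, 395]);
translate([760, 489, 0]) cube([30, 30, 395]);
translate([276, 486, 425]) cube([514, 33, 441]);


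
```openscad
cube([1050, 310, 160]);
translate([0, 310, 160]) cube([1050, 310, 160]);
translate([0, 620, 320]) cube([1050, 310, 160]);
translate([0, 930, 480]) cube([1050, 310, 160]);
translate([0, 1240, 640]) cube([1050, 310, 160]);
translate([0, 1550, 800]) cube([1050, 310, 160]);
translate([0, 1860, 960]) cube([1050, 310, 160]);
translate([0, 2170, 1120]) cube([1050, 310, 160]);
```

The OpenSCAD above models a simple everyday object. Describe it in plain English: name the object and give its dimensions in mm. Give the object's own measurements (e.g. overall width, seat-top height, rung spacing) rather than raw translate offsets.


A straight staircase of 8 solid steps. Each step is 1050 mm wide (x), 310 mm deep (y, the going) and 160 mm tall (the rise). The first step rests on the floor; each subsequent step sits one going further in +y and one rise higher in +z, directly behind and above the previous step with no overlap.


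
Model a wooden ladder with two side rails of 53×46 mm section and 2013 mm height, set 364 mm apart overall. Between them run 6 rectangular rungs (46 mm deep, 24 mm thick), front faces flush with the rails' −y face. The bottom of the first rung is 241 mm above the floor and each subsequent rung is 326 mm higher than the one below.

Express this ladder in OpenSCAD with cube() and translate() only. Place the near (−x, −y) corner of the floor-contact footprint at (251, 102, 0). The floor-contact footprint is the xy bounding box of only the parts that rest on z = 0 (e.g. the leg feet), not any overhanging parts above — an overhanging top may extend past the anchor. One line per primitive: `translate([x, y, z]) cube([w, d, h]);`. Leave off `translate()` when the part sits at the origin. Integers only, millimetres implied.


translate([251, 102, 0]) cube([53, 46, 2013]);
translate([562, 102, 0]) cube([53, 46, 2013]);
translate([304, 102, 241]) cube([258, 46, 24]);
translate([304, 102, 567]) cube([258, 46, 24]);
translate([304, 102, 893]) cube([258, 46, 24]);
translate([304, 102, 1219]) cube([258, 46, 24]);
translate([304, 102, 1545]) cube([258, 46, 24]);
translate([304, 102, 1871]) cube([258, 46, 24]);


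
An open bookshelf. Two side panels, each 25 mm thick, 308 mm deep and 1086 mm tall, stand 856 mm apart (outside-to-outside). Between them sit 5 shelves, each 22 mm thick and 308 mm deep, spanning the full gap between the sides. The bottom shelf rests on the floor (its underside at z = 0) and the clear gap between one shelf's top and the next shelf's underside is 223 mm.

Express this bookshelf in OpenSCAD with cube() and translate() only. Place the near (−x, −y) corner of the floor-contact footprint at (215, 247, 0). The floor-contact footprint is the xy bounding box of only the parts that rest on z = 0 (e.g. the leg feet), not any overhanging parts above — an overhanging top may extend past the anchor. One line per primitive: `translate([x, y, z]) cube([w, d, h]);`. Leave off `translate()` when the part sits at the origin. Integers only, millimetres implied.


translate([215, 247, 0]) cube([25, 308, 1086]);
translate([1046, 247, 0]) cube([25, 308, 1086]);
translate([240, 247, 0]) cube([806, 308, 22]);
translate([240, 247, 245]) cube([806, 308, 22]);
translate([240, 247, 490]) cube([806, 308, 22]);
translate([240, 247, 735]) cube([806, 308, 22]);
translate([240, 247, 980]) cube([806, 308, 22]);


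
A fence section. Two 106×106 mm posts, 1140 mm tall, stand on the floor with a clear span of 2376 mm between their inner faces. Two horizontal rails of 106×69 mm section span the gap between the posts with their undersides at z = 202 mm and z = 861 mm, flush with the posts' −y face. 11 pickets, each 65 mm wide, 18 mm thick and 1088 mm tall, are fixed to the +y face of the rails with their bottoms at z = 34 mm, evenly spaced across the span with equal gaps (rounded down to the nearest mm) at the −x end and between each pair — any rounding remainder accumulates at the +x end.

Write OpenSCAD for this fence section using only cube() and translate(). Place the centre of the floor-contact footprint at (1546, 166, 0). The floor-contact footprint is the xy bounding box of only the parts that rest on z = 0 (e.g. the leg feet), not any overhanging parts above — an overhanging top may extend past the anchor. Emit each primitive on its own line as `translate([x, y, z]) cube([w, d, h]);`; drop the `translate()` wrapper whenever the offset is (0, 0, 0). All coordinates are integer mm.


translate([252, 113, 0]) cube([106, 106, 1140]);
translate([2734, 113, 0]) cube([106, 106, 1140]);
translate([358, 113, 202]) cube([2376, 106, 69]);
translate([358, 113, 861]) cube([2376, 106, 69]);
translate([496, 219, 34]) cube([65, 18, 1088]);
translate([699, 219, 34]) cube([65, 18, 1088]);
translate([902, 219, 34]) cube([65, 18, 1088]);
translate([1105, 219, 34]) cube([65, 18, 1088]);
translate([1308, 219, 34]) cube([65, 18, 1088]);
translate([1511, 219, 34]) cube([65, 18, 1088]);
translate([1714, 219, 34]) cube([65, 18, 1088]);
translate([1917, 219, 34]) cube([65, 18, 1088]);
translate([2120, 219, 34]) cube([65, 18, 1088]);
translate([2323, 219, 34]) cube([65, 18, 1088]);
translate([2526, 219, 34]) cube([65, 18, 1088]);


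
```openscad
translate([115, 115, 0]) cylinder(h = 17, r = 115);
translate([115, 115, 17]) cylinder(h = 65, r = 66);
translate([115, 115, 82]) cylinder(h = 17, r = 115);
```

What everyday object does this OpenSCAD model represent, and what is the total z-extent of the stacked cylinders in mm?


A spool. The overall height is 99 mm.

Three coaxial cylinders, large–small–large — a spool. Two 17 mm flanges and a 65 mm core give 17 + 65 + 17 = 99 mm.


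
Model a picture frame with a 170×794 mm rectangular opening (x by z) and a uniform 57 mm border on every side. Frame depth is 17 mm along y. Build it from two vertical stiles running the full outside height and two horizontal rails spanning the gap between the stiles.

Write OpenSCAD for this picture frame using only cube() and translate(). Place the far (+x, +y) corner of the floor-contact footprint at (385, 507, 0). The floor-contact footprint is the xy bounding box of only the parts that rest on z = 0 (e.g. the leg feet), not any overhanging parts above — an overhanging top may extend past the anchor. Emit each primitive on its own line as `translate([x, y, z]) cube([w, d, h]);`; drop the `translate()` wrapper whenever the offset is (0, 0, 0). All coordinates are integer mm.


translate([101, 490, 0]) cube([57, 17, 908]);
translate([328, 490, 0]) cube([57, 17, 908]);
translate([158, 490, 0]) cube([170, 17, 57]);
translate([158, 490, 851]) cube([170, 17, 57]);


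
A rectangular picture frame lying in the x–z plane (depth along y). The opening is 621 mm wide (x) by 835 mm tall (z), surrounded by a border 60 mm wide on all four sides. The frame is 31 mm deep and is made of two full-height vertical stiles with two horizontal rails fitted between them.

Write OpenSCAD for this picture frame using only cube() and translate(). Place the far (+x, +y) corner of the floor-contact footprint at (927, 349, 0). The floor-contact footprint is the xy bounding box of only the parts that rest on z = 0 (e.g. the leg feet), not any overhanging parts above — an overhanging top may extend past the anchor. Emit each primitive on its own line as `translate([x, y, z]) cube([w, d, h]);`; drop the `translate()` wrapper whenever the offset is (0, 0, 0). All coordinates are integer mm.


translate([186, 318, 0]) cube([60, 31, 955]);
translate([867, 318, 0]) cube([60, 31, 955]);
translate([246, 318, 0]) cube([621, 31, 60]);
translate([246, 318, 895]) cube([621, 31, 60]);


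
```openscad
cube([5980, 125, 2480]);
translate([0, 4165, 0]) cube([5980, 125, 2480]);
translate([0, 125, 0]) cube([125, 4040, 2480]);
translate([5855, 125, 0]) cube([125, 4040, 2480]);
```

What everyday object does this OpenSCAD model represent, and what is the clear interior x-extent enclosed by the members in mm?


A house (or room) frame. The interior width is 5730 mm.

Four 2480 mm walls enclosing a rectangle with no floor or roof — a room or house frame. Outside width is 5980 mm and wall thickness is 125 mm, so the interior width is 5980 − 2 × 125 = 5730 mm.


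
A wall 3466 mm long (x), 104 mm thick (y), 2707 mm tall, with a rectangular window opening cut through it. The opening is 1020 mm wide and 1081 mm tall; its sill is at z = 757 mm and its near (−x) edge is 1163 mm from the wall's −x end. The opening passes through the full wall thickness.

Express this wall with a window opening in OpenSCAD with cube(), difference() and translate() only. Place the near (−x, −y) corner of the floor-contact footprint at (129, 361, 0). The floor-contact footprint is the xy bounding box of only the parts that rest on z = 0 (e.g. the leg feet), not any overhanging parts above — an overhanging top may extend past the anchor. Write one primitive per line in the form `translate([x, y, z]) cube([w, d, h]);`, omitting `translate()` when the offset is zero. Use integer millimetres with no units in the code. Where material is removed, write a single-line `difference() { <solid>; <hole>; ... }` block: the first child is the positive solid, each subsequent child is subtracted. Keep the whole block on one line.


difference() { translate([129, 361, 0]) cube([3466, 104, 2707]); translate([1292, 361, 757]) cube([1020, 104, 1081]); }


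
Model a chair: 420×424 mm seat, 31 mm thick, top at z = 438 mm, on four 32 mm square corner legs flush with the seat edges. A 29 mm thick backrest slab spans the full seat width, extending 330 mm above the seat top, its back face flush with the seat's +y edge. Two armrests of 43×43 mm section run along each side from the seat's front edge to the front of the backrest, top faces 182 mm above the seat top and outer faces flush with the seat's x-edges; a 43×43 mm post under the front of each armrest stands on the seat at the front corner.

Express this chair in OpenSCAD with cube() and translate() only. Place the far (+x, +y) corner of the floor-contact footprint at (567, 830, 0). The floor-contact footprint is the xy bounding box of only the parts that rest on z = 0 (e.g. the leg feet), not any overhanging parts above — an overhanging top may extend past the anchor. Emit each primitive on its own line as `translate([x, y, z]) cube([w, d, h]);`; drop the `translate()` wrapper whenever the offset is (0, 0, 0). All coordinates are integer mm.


translate([147, 406, 407]) cube([420, 424, 31]);
translate([147, 406, 0]) cube([32, 32, 407]);
translate([535, 406, 0]) cube([32, 32, 407]);
translate([147, 798, 0]) cube([32, 32, 407]);
translate([535, 798, 0]) cube([32, 32, 407]);
translate([147, 801, 438]) cube([420, 29, 330]);
translate([147, 406, 577]) cube([43, 395, 43]);
translate([524, 406, 577]) cube([43, 395, 43]);
translate([147, 406, 438]) cube([43, 43, 139]);
translate([524, 406, 438]) cube([43, 43, 139]);


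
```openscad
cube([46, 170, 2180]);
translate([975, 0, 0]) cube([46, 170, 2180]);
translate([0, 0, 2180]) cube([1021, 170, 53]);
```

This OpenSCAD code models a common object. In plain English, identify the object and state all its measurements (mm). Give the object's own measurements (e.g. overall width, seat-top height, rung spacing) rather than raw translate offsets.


A door frame. The clear opening is 929 mm wide and 2180 mm high. Two 46 mm wide jambs, 170 mm deep, stand either side of the opening from the floor to the top of the opening. A 53 mm thick head sits across the top of both jambs, spanning the full outside width of the frame.


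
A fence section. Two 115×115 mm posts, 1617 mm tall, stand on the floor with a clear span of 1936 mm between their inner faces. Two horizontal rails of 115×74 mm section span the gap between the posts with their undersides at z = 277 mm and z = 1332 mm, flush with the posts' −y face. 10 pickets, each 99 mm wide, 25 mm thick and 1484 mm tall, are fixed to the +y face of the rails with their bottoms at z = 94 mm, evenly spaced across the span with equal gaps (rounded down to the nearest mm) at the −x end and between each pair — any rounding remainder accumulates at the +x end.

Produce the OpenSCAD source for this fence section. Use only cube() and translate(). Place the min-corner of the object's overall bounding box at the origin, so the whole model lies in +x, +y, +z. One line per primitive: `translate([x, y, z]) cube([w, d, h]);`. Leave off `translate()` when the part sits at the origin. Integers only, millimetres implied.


cube([115, 115, 1617]);
translate([2051, 0, 0]) cube([115, 115, 1617]);
translate([115, 0, 277]) cube([1936, 115, 74]);
translate([115, 0, 1332]) cube([1936, 115, 74]);
translate([201, 115, 94]) cube([99, 25, 1484]);
translate([386, 115, 94]) cube([99, 25, 1484]);
translate([571, 115, 94]) cube([99, 25, 1484]);
translate([756, 115, 94]) cube([99, 25, 1484]);
translate([941, 115, 94]) cube([99, 25, 1484]);
translate([1126, 115, 94]) cube([99, 25, 1484]);
translate([1311, 115, 94]) cube([99, 25, 1484]);
translate([1496, 115, 94]) cube([99, 25, 1484]);
translate([1681, 115, 94]) cube([99, 25, 1484]);
translate([1866, 115, 94]) cube([99, 25, 1484]);


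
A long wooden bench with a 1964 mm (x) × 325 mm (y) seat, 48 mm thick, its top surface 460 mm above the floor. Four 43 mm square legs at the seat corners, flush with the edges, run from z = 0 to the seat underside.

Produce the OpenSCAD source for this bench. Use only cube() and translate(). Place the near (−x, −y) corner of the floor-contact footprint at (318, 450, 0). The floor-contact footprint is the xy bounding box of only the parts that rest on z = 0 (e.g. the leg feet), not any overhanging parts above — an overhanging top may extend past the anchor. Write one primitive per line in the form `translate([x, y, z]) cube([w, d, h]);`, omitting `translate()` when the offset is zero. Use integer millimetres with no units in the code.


// leg_h = 460 − 48 = 412
translate([318, 450, 412]) cube([1964, 325, 48]);
translate([318, 450, 0]) cube([43, 43, 412]);
translate([318, 732, 0]) cube([43, 43, 412]);
translate([2239, 450, 0]) cube([43, 43, 412]);
translate([2239, 732, 0]) cube([43, 43, 412]);


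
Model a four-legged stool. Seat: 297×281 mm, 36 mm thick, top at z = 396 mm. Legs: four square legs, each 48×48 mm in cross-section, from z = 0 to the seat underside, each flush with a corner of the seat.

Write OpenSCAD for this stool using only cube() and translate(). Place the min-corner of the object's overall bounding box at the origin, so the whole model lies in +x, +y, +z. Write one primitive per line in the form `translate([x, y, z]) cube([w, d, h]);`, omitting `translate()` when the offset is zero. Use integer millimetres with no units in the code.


// leg_h = 396 - 36 = 360
translate([0, 0, 360]) cube([297, 281, 36]);
cube([48, 48, 360]);
translate([249, 0, 0]) cube([48, 48, 360]);
translate([0, 233, 0]) cube([48, 48, 360]);
translate([249, 233, 0]) cube([48, 48, 360]);


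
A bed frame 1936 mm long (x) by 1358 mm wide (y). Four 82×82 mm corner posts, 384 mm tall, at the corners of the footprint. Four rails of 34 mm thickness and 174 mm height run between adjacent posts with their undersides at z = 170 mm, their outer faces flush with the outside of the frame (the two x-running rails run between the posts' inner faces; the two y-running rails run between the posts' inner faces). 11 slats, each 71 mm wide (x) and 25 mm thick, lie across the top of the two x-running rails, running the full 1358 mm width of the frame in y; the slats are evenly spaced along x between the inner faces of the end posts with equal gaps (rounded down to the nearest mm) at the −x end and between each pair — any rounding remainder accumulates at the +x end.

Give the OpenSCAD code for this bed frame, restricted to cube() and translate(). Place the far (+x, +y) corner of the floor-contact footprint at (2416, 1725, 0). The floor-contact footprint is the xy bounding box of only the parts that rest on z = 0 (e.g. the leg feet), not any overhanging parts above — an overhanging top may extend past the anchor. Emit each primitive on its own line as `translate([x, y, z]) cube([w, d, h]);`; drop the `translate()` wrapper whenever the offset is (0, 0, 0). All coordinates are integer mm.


translate([480, 367, 0]) cube([82, 82, 384]);
translate([480, 1643, 0]) cube([82, 82, 384]);
translate([2334, 367, 0]) cube([82, 82, 384]);
translate([2334, 1643, 0]) cube([82, 82, 384]);
translate([562, 367, 170]) cube([1772, 34, 174]);
translate([562, 1691, 170]) cube([1772, 34, 174]);
translate([480, 449, 170]) cube([34, 1194, 174]);
translate([2382, 449, 170]) cube([34, 1194, 174]);
translate([644, 367, 344]) cube([71, 1358, 25]);
translate([797, 367, 344]) cube([71, 1358, 25]);
translate([950, 367, 344]) cube([71, 1358, 25]);
translate([1103, 367, 344]) cube([71, 1358, 25]);
translate([1256, 367, 344]) cube([71, 1358, 25]);
translate([1409, 367, 344]) cube([71, 1358, 25]);
translate([1562, 367, 344]) cube([71, 1358, 25]);
translate([1715, 367, 344]) cube([71, 1358, 25]);
translate([1868, 367, 344]) cube([71, 1358, 25]);
translate([2021, 367, 344]) cube([71, 1358, 25]);
translate([2174, 367, 344]) cube([71, 1358, 25]);


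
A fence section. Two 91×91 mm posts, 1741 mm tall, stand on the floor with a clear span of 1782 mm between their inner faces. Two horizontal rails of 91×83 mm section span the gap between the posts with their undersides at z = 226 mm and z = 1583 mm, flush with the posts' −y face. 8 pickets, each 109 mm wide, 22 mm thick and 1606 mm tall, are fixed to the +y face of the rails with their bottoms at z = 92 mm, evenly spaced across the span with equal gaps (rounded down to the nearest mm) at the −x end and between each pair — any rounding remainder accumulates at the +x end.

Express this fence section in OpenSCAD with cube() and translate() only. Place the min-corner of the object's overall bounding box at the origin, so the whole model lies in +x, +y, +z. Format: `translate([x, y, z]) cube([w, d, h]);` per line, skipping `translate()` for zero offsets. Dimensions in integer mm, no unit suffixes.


cube([91, 91, 1741]);
translate([1873, 0, 0]) cube([91, 91, 1741]);
translate([91, 0, 226]) cube([1782, 91, 83]);
translate([91, 0, 1583]) cube([1782, 91, 83]);
translate([192, 91, 92]) cube([109, 22, 1606]);
translate([402, 91, 92]) cube([109, 22, 1606]);
translate([612, 91, 92]) cube([109, 22, 1606]);
translate([822, 91, 92]) cube([109, 22, 1606]);
translate([1032, 91, 92]) cube([109, 22, 1606]);
translate([1242, 91, 92]) cube([109, 22, 1606]);
translate([1452, 91, 92]) cube([109, 22, 1606]);
translate([1662, 91, 92]) cube([109, 22, 1606]);
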